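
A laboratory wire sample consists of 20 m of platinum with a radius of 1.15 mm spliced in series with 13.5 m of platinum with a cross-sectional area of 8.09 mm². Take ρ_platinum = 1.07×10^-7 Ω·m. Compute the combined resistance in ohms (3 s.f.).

Segment 1: A = πr² = π(1.1500e-03 m)² = 4.155e-06 m²
R₁ = ρL/A = (1.07×10^-7)(20)/(4.155e-06) = 0.5151 Ω
Segment 2: A = 8.09 mm² = 8.090e-06 m²
R₂ = (1.07×10^-7)(13.5)/(8.090e-06) = 0.1786 Ω
R = R₁ + R₂ = 0.694 Ω

0.694 Ω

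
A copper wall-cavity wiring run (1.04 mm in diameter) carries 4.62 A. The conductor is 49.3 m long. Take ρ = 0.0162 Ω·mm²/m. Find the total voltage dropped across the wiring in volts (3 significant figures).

4.34 V

ρ = 0.0162 Ω·mm²/m = 1.62×10^-8 Ω·m
A = π(d/2)² = π(5.2000e-04 m)² = 8.495e-07 m²
R = ρL/A = (1.62×10^-8)(49.3)/(8.495e-07) = 0.9402 Ω
V = IR = 4.62 × 0.9402 = 4.34 V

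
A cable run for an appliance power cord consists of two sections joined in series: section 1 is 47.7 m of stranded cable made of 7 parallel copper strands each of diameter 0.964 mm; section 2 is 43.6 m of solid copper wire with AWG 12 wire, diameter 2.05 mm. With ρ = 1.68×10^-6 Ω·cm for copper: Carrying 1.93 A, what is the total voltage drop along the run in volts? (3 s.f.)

ρ = 1.68×10^-6 Ω·cm = 1.68×10^-8 Ω·m
Section 1: A_strand = π(4.8200e-04)² = 7.299e-07 m²; R₁ = ρL/(N·A_s) = (1.68×10^-8)(47.7)/(7×7.299e-07) = 0.1569 Ω
Section 2: A = π(2.05/2 mm)² = π(1.0250e-03 m)² = 3.301e-06 m²
R₂ = (1.68×10^-8)(43.6)/(3.301e-06) = 0.2219 Ω
R = R₁ + R₂ = 0.3788 Ω
V = IR = 1.93 × 0.3788 = 0.731 V

0.731 V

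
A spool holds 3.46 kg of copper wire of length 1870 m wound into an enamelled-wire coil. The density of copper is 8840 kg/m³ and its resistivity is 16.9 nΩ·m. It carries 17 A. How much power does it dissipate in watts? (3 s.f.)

43600 W

ρ = 16.9 nΩ·m = 1.69×10^-8 Ω·m
A = m/(density·L) = 3.46/(8840×1870) = 2.0931e-07 m²
R = ρL/A = (1.69×10^-8)(1870)/(2.0931e-07) = 151 Ω
P = I²R = (17)² × 151 = 43600 W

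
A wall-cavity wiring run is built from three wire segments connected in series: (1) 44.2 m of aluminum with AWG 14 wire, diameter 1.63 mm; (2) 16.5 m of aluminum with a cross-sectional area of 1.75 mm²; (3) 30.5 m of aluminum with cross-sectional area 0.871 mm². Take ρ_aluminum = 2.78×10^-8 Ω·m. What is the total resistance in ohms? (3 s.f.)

Seg 1: A = π(1.63/2 mm)² = π(8.1500e-04 m)² = 2.087e-06 m²
R_1 = (2.78×10^-8)(44.2)/(2.087e-06) = 0.5888 Ω
Seg 2: A = 1.75 mm² = 1.750e-06 m²
R_2 = (2.78×10^-8)(16.5)/(1.750e-06) = 0.2621 Ω
Seg 3: A = 0.871 mm² = 8.710e-07 m²
R_3 = (2.78×10^-8)(30.5)/(8.710e-07) = 0.9735 Ω
R_total = R_1 + R_2 + R_3 = 1.82 Ω

1.82 Ω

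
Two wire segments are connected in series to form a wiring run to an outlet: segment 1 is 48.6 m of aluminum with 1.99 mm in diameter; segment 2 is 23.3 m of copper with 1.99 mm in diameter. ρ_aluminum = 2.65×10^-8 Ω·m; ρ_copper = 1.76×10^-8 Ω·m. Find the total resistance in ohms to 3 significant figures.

Segment 1: A = π(d/2)² = π(9.9500e-04 m)² = 3.110e-06 m²
R₁ = ρL/A = (2.65×10^-8)(48.6)/(3.110e-06) = 0.4141 Ω
R₂ = (1.76×10^-8)(23.3)/(3.110e-06) = 0.1318 Ω
R = R₁ + R₂ = 0.546 Ω

0.546 Ω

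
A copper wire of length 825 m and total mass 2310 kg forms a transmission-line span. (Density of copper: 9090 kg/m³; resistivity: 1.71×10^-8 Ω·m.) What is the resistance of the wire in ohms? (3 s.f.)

0.0458 Ω

A = m/(density·L) = 2310/(9090×825) = 3.0803e-04 m²
R = ρL/A = (1.71×10^-8)(825)/(3.0803e-04) = 0.0458 Ω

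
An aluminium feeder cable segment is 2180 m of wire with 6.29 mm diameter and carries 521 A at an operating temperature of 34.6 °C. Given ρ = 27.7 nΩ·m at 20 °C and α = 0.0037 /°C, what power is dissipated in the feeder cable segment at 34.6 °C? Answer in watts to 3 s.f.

ρ = 27.7 nΩ·m = 2.77×10^-8 Ω·m
A = π(d/2)² = π(3.1450e-03 m)² = 3.107e-05 m²
R₍20₎ = ρL/A = (2.77×10^-8)(2180)/(3.107e-05) = 1.943 Ω
R₍34.6₎ = R₍20₎(1 + αΔT) = 1.943 × (1 + 0.0037×14.6) = 2.048 Ω
P = I²R = (521)² × 2.048 = 5.56×10^5 W

5.56×10^5 W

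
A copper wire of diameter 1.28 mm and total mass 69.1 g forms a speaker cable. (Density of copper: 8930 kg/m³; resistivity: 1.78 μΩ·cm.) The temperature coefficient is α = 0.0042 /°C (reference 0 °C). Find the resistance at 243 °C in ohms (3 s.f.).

0.168 Ω

ρ = 1.78 μΩ·cm = 1.78×10^-8 Ω·m
A = π(d/2)² = π(6.4000e-04 m)² = 1.2868e-06 m²
L = m/(density·A) = 0.0691/(8930×1.2868e-06) = 6.013 m
R = ρL/A = (1.78×10^-8)(6.013)/(1.2868e-06) = 0.08318 Ω
R(243 °C) = 0.08318 × (1 + 0.0042×243) = 0.168 Ω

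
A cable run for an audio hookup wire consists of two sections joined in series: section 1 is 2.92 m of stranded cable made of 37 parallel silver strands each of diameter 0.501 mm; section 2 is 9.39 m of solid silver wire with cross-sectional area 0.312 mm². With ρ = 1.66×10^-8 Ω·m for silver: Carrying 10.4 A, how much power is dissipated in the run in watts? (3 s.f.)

54.8 W

Section 1: A_strand = π(2.5050e-04)² = 1.971e-07 m²; R₁ = ρL/(N·A_s) = (1.66×10^-8)(2.92)/(37×1.971e-07) = 0.006645 Ω
Section 2: A = 0.312 mm² = 3.120e-07 m²
R₂ = (1.66×10^-8)(9.39)/(3.120e-07) = 0.4996 Ω
R = R₁ + R₂ = 0.5062 Ω
P = I²R = (10.4)² × 0.5062 = 54.8 W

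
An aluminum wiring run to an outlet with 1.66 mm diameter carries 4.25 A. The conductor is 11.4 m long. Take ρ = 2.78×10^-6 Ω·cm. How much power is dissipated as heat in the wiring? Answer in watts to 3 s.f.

2.64 W

ρ = 2.78×10^-6 Ω·cm = 2.78×10^-8 Ω·m
A = π(d/2)² = π(8.3000e-04 m)² = 2.164e-06 m²
R = ρL/A = (2.78×10^-8)(11.4)/(2.164e-06) = 0.1464 Ω
P = I²R = (4.25)² × 0.1464 = 2.64 W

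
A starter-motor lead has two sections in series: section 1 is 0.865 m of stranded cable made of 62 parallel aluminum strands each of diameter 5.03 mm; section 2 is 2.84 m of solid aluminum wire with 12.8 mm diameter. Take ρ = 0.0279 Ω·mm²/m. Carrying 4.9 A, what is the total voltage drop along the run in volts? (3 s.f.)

ρ = 0.0279 Ω·mm²/m = 2.79×10^-8 Ω·m
Section 1: A_strand = π(2.5150e-03)² = 1.987e-05 m²; R₁ = ρL/(N·A_s) = (2.79×10^-8)(0.865)/(62×1.987e-05) = 1.959×10^-5 Ω
Section 2: A = π(d/2)² = π(6.4000e-03 m)² = 1.287e-04 m²
R₂ = (2.79×10^-8)(2.84)/(1.287e-04) = 6.158×10^-4 Ω
R = R₁ + R₂ = 6.354×10^-4 Ω
V = IR = 4.9 × 6.354×10^-4 = 0.00311 V

0.00311 V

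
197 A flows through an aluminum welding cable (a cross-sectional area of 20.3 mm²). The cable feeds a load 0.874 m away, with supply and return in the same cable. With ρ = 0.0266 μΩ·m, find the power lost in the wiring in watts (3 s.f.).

88.9 W

ρ = 0.0266 μΩ·m = 2.66×10^-8 Ω·m
A = 20.3 mm² = 2.030e-05 m²
Total conductor length (both ways) L = 2 × 0.874 = 1.748 m
R = ρL/A = (2.66×10^-8)(1.748)/(2.030e-05) = 0.00229 Ω
P = I²R = (197)² × 0.00229 = 88.9 W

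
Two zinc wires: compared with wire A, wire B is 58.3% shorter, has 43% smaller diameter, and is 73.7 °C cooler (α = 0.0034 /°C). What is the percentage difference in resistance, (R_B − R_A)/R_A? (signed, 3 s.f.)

-3.81%

R ∝ ρL/d² with ρ ∝ (1+αΔT), so R_B/R_A = (1 − 58.3/100) × (1 − 43/100)⁻² × (1 − 0.0034×73.7)
= 0.417 × 3.078 × 0.7494 = 0.9619
(R_B − R_A)/R_A = 0.9619 − 1 = -3.81%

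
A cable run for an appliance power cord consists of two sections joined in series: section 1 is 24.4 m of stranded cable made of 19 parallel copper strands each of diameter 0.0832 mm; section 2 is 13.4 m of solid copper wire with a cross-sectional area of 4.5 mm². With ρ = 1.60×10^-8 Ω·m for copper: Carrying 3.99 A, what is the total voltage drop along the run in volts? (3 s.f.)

15.3 V

Section 1: A_strand = π(4.1600e-05)² = 5.437e-09 m²; R₁ = ρL/(N·A_s) = (1.60×10^-8)(24.4)/(19×5.437e-09) = 3.779 Ω
Section 2: A = 4.5 mm² = 4.500e-06 m²
R₂ = (1.60×10^-8)(13.4)/(4.500e-06) = 0.04764 Ω
R = R₁ + R₂ = 3.827 Ω
V = IR = 3.99 × 3.827 = 15.3 V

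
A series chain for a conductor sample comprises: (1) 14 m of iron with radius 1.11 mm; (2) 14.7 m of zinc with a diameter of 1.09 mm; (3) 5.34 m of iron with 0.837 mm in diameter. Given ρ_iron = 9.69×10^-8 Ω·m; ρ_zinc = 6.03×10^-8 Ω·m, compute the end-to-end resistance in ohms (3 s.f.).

2.24 Ω

Seg 1: A = πr² = π(1.1100e-03 m)² = 3.871e-06 m²
R_1 = (9.69×10^-8)(14)/(3.871e-06) = 0.3505 Ω
Seg 2: A = π(d/2)² = π(5.4500e-04 m)² = 9.331e-07 m²
R_2 = (6.03×10^-8)(14.7)/(9.331e-07) = 0.9499 Ω
Seg 3: A = π(d/2)² = π(4.1850e-04 m)² = 5.502e-07 m²
R_3 = (9.69×10^-8)(5.34)/(5.502e-07) = 0.9404 Ω
R_total = R_1 + R_2 + R_3 = 2.24 Ω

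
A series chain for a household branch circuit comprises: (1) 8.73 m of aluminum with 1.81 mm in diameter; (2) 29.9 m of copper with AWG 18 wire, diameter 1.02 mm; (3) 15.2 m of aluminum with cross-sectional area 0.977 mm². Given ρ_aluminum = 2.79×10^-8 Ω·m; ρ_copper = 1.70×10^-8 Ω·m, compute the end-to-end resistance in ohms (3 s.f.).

1.15 Ω

Seg 1: A = π(d/2)² = π(9.0500e-04 m)² = 2.573e-06 m²
R_1 = (2.79×10^-8)(8.73)/(2.573e-06) = 0.09466 Ω
Seg 2: A = π(1.02/2 mm)² = π(5.1000e-04 m)² = 8.171e-07 m²
R_2 = (1.70×10^-8)(29.9)/(8.171e-07) = 0.6221 Ω
Seg 3: A = 0.977 mm² = 9.770e-07 m²
R_3 = (2.79×10^-8)(15.2)/(9.770e-07) = 0.4341 Ω
R_total = R_1 + R_2 + R_3 = 1.15 Ω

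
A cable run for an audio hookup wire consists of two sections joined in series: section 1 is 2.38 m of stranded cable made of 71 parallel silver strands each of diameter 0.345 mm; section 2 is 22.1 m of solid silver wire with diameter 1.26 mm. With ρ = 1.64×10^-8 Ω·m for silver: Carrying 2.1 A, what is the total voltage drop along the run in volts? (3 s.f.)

Section 1: A_strand = π(1.7250e-04)² = 9.348e-08 m²; R₁ = ρL/(N·A_s) = (1.64×10^-8)(2.38)/(71×9.348e-08) = 0.005881 Ω
Section 2: A = π(d/2)² = π(6.3000e-04 m)² = 1.247e-06 m²
R₂ = (1.64×10^-8)(22.1)/(1.247e-06) = 0.2907 Ω
R = R₁ + R₂ = 0.2966 Ω
V = IR = 2.1 × 0.2966 = 0.623 V

0.623 V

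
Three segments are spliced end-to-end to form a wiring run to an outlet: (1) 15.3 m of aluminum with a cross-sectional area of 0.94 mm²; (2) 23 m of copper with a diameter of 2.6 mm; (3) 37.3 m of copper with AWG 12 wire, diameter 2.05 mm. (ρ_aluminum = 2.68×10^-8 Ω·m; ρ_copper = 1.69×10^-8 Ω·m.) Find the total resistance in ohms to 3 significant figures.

Seg 1: A = 0.94 mm² = 9.400e-07 m²
R_1 = (2.68×10^-8)(15.3)/(9.400e-07) = 0.4362 Ω
Seg 2: A = π(d/2)² = π(1.3000e-03 m)² = 5.309e-06 m²
R_2 = (1.69×10^-8)(23)/(5.309e-06) = 0.07321 Ω
Seg 3: A = π(2.05/2 mm)² = π(1.0250e-03 m)² = 3.301e-06 m²
R_3 = (1.69×10^-8)(37.3)/(3.301e-06) = 0.191 Ω
R_total = R_1 + R_2 + R_3 = 0.700 Ω

0.700 Ω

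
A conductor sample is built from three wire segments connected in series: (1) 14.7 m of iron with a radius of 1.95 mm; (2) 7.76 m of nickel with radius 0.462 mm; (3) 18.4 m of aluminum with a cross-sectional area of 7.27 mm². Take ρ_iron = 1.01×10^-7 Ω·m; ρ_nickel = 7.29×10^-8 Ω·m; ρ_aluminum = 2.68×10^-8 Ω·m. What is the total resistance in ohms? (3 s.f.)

1.04 Ω

Seg 1: A = πr² = π(1.9500e-03 m)² = 1.195e-05 m²
R_1 = (1.01×10^-7)(14.7)/(1.195e-05) = 0.1243 Ω
Seg 2: A = πr² = π(4.6200e-04 m)² = 6.706e-07 m²
R_2 = (7.29×10^-8)(7.76)/(6.706e-07) = 0.8436 Ω
Seg 3: A = 7.27 mm² = 7.270e-06 m²
R_3 = (2.68×10^-8)(18.4)/(7.270e-06) = 0.06783 Ω
R_total = R_1 + R_2 + R_3 = 1.04 Ω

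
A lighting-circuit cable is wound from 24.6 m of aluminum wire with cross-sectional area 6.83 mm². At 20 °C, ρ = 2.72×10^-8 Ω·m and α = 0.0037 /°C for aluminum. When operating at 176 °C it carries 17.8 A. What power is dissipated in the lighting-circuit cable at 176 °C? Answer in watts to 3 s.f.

A = 6.83 mm² = 6.830e-06 m²
R₍20₎ = ρL/A = (2.72×10^-8)(24.6)/(6.830e-06) = 0.09797 Ω
R₍176₎ = R₍20₎(1 + αΔT) = 0.09797 × (1 + 0.0037×156) = 0.1545 Ω
P = I²R = (17.8)² × 0.1545 = 49.0 W

49.0 W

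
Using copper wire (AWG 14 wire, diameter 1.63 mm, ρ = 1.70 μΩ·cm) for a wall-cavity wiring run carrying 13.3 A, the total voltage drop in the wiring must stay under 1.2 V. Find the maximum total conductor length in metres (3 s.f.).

11.1 m

ρ = 1.70 μΩ·cm = 1.70×10^-8 Ω·m
A = π(1.63/2 mm)² = π(8.1500e-04 m)² = 2.087e-06 m²
L_max = V_max·A/(1·ρI) = (1.2)(2.087e-06)/(1.70×10^-8×13.3) = 11.1 m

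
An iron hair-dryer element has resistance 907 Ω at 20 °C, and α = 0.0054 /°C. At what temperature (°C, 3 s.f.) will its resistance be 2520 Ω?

R = R₀(1 + α(T − T₀)) ⇒ T = T₀ + (R/R₀ − 1)/α
T = 20 + (2520/907 − 1)/0.0054 = 20 + (1.778)/0.0054 = 349 °C

349 °C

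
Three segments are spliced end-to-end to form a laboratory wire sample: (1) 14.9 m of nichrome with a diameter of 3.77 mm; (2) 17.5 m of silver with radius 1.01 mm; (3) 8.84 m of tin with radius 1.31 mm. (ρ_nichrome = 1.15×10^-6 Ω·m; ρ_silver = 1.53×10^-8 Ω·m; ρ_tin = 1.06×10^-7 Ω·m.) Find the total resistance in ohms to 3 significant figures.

Seg 1: A = π(d/2)² = π(1.8850e-03 m)² = 1.116e-05 m²
R_1 = (1.15×10^-6)(14.9)/(1.116e-05) = 1.535 Ω
Seg 2: A = πr² = π(1.0100e-03 m)² = 3.205e-06 m²
R_2 = (1.53×10^-8)(17.5)/(3.205e-06) = 0.08355 Ω
Seg 3: A = πr² = π(1.3100e-03 m)² = 5.391e-06 m²
R_3 = (1.06×10^-7)(8.84)/(5.391e-06) = 0.1738 Ω
R_total = R_1 + R_2 + R_3 = 1.79 Ω

1.79 Ω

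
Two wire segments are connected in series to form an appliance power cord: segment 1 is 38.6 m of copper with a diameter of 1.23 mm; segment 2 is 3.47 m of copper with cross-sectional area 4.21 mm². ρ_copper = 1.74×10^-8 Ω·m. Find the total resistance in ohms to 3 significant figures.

Segment 1: A = π(d/2)² = π(6.1500e-04 m)² = 1.188e-06 m²
R₁ = ρL/A = (1.74×10^-8)(38.6)/(1.188e-06) = 0.5652 Ω
Segment 2: A = 4.21 mm² = 4.210e-06 m²
R₂ = (1.74×10^-8)(3.47)/(4.210e-06) = 0.01434 Ω
R = R₁ + R₂ = 0.580 Ω

0.580 Ω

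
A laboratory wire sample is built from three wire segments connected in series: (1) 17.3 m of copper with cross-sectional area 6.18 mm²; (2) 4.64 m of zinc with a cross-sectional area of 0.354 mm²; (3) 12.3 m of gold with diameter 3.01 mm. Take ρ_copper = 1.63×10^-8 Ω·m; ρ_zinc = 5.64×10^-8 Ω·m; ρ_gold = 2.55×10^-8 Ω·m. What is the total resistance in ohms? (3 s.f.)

0.829 Ω

Seg 1: A = 6.18 mm² = 6.180e-06 m²
R_1 = (1.63×10^-8)(17.3)/(6.180e-06) = 0.04563 Ω
Seg 2: A = 0.354 mm² = 3.540e-07 m²
R_2 = (5.64×10^-8)(4.64)/(3.540e-07) = 0.7393 Ω
Seg 3: A = π(d/2)² = π(1.5050e-03 m)² = 7.116e-06 m²
R_3 = (2.55×10^-8)(12.3)/(7.116e-06) = 0.04408 Ω
R_total = R_1 + R_2 + R_3 = 0.829 Ω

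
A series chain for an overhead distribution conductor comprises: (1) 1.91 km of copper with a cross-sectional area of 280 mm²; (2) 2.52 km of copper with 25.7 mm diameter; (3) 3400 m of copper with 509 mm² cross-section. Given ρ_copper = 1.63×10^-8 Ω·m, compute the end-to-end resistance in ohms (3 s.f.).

Seg 1: A = 280 mm² = 2.800e-04 m²
R_1 = (1.63×10^-8)(1910)/(2.800e-04) = 0.1112 Ω
Seg 2: A = π(d/2)² = π(1.2850e-02 m)² = 5.187e-04 m²
R_2 = (1.63×10^-8)(2520)/(5.187e-04) = 0.07918 Ω
Seg 3: A = 509 mm² = 5.090e-04 m²
R_3 = (1.63×10^-8)(3400)/(5.090e-04) = 0.1089 Ω
R_total = R_1 + R_2 + R_3 = 0.299 Ω

0.299 Ω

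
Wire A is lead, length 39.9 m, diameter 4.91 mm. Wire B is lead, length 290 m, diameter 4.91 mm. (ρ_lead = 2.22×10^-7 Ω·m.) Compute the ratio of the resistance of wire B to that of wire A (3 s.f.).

7.27

R ∝ ρL/d², so R_B/R_A = (L_B/L_A)
= (290/39.9) = 7.27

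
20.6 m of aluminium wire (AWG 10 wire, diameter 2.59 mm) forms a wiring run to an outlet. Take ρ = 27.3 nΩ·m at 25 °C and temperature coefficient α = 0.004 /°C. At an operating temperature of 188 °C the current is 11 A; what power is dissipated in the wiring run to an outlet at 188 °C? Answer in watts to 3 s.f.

ρ = 27.3 nΩ·m = 2.73×10^-8 Ω·m
A = π(2.59/2 mm)² = π(1.2950e-03 m)² = 5.269e-06 m²
R₍25₎ = ρL/A = (2.73×10^-8)(20.6)/(5.269e-06) = 0.1067 Ω
R₍188₎ = R₍25₎(1 + αΔT) = 0.1067 × (1 + 0.004×163) = 0.1763 Ω
P = I²R = (11)² × 0.1763 = 21.3 W

21.3 W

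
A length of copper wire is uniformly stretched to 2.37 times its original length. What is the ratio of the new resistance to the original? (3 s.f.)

Volume constant ⇒ A' = A/k with k = 2.37. R' = ρ(kL)/(A/k) = k²R.
Factor = 5.62

5.62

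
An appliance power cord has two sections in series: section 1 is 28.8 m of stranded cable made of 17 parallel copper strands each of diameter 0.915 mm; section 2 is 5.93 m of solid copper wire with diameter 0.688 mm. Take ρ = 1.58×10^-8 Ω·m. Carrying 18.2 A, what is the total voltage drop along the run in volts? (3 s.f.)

5.33 V

Section 1: A_strand = π(4.5750e-04)² = 6.576e-07 m²; R₁ = ρL/(N·A_s) = (1.58×10^-8)(28.8)/(17×6.576e-07) = 0.04071 Ω
Section 2: A = π(d/2)² = π(3.4400e-04 m)² = 3.718e-07 m²
R₂ = (1.58×10^-8)(5.93)/(3.718e-07) = 0.252 Ω
R = R₁ + R₂ = 0.2927 Ω
V = IR = 18.2 × 0.2927 = 5.33 V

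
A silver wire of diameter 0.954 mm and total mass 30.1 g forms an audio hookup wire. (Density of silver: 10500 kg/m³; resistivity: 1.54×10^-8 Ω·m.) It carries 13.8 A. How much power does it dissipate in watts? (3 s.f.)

16.5 W

A = π(d/2)² = π(4.7700e-04 m)² = 7.1480e-07 m²
L = m/(density·A) = 0.0301/(10500×7.1480e-07) = 4.01 m
R = ρL/A = (1.54×10^-8)(4.01)/(7.1480e-07) = 0.0864 Ω
P = I²R = (13.8)² × 0.0864 = 16.5 W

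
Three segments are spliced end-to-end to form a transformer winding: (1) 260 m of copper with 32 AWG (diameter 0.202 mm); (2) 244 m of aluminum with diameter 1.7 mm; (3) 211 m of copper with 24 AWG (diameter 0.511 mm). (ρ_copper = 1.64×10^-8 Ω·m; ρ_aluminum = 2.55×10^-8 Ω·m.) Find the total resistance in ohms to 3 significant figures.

153 Ω

Seg 1: A = π(0.202/2 mm)² = π(1.0100e-04 m)² = 3.205e-08 m²
R_1 = (1.64×10^-8)(260)/(3.205e-08) = 133.1 Ω
Seg 2: A = π(d/2)² = π(8.5000e-04 m)² = 2.270e-06 m²
R_2 = (2.55×10^-8)(244)/(2.270e-06) = 2.741 Ω
Seg 3: A = π(0.511/2 mm)² = π(2.5550e-04 m)² = 2.051e-07 m²
R_3 = (1.64×10^-8)(211)/(2.051e-07) = 16.87 Ω
R_total = R_1 + R_2 + R_3 = 153 Ω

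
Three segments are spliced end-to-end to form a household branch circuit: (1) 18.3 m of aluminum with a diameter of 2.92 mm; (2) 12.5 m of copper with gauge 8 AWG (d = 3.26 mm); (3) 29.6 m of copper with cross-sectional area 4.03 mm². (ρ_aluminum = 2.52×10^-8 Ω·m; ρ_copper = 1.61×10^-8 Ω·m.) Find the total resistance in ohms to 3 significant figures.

0.211 Ω

Seg 1: A = π(d/2)² = π(1.4600e-03 m)² = 6.697e-06 m²
R_1 = (2.52×10^-8)(18.3)/(6.697e-06) = 0.06886 Ω
Seg 2: A = π(3.26/2 mm)² = π(1.6300e-03 m)² = 8.347e-06 m²
R_2 = (1.61×10^-8)(12.5)/(8.347e-06) = 0.02411 Ω
Seg 3: A = 4.03 mm² = 4.030e-06 m²
R_3 = (1.61×10^-8)(29.6)/(4.030e-06) = 0.1183 Ω
R_total = R_1 + R_2 + R_3 = 0.211 Ω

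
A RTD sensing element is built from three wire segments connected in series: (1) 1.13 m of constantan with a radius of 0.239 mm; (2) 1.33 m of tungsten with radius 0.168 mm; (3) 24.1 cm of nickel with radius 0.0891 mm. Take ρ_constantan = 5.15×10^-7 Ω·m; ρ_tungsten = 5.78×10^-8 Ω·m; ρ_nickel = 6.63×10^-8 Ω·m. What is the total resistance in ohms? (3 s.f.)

4.75 Ω

Seg 1: A = πr² = π(2.3900e-04 m)² = 1.795e-07 m²
R_1 = (5.15×10^-7)(1.13)/(1.795e-07) = 3.243 Ω
Seg 2: A = πr² = π(1.6800e-04 m)² = 8.867e-08 m²
R_2 = (5.78×10^-8)(1.33)/(8.867e-08) = 0.867 Ω
Seg 3: A = πr² = π(8.9100e-05 m)² = 2.494e-08 m²
R_3 = (6.63×10^-8)(0.241)/(2.494e-08) = 0.6407 Ω
R_total = R_1 + R_2 + R_3 = 4.75 Ω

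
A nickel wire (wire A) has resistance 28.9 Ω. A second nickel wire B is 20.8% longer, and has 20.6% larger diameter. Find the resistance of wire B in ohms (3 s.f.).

R ∝ L/d², so R_B/R_A = (1 + 20.8/100) × (1 + 20.6/100)⁻²
= 1.208 × 0.6875 = 0.8306
R_B = 0.8306 × 28.9 = 24.0 Ω

24.0 Ω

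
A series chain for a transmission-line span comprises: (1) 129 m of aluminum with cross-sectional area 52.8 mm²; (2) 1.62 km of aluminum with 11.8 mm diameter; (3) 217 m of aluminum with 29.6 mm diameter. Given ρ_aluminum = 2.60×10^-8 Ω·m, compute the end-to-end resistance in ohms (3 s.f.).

Seg 1: A = 52.8 mm² = 5.280e-05 m²
R_1 = (2.60×10^-8)(129)/(5.280e-05) = 0.06352 Ω
Seg 2: A = π(d/2)² = π(5.9000e-03 m)² = 1.094e-04 m²
R_2 = (2.60×10^-8)(1620)/(1.094e-04) = 0.3852 Ω
Seg 3: A = π(d/2)² = π(1.4800e-02 m)² = 6.881e-04 m²
R_3 = (2.60×10^-8)(217)/(6.881e-04) = 0.008199 Ω
R_total = R_1 + R_2 + R_3 = 0.457 Ω

0.457 Ω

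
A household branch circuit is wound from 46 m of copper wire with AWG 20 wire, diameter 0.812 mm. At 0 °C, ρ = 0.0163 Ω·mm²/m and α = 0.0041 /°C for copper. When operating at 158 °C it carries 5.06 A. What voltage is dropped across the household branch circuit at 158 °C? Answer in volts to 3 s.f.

12.1 V

ρ = 0.0163 Ω·mm²/m = 1.63×10^-8 Ω·m
A = π(0.812/2 mm)² = π(4.0600e-04 m)² = 5.178e-07 m²
R₍0₎ = ρL/A = (1.63×10^-8)(46)/(5.178e-07) = 1.448 Ω
R₍158₎ = R₍0₎(1 + αΔT) = 1.448 × (1 + 0.0041×158) = 2.386 Ω
V = IR = 5.06 × 2.386 = 12.1 V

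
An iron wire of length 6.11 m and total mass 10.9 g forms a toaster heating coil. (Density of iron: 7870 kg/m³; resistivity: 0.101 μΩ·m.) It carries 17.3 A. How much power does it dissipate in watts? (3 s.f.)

815 W

ρ = 0.101 μΩ·m = 1.01×10^-7 Ω·m
A = m/(density·L) = 0.0109/(7870×6.11) = 2.2668e-07 m²
R = ρL/A = (1.01×10^-7)(6.11)/(2.2668e-07) = 2.722 Ω
P = I²R = (17.3)² × 2.722 = 815 W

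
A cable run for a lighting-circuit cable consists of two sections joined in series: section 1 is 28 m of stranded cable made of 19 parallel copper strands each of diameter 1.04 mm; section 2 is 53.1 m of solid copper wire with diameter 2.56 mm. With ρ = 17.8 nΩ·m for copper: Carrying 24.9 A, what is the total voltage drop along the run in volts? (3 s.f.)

5.34 V

ρ = 17.8 nΩ·m = 1.78×10^-8 Ω·m
Section 1: A_strand = π(5.2000e-04)² = 8.495e-07 m²; R₁ = ρL/(N·A_s) = (1.78×10^-8)(28)/(19×8.495e-07) = 0.03088 Ω
Section 2: A = π(d/2)² = π(1.2800e-03 m)² = 5.147e-06 m²
R₂ = (1.78×10^-8)(53.1)/(5.147e-06) = 0.1836 Ω
R = R₁ + R₂ = 0.2145 Ω
V = IR = 24.9 × 0.2145 = 5.34 V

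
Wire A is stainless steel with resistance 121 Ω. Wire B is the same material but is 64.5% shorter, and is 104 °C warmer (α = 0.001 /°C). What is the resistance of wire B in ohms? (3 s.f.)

R ∝ ρL/d² with ρ ∝ (1+αΔT), so R_B/R_A = (1 − 64.5/100) × (1 + 0.001×104)
= 0.355 × 1.104 = 0.3919
R_B = 0.3919 × 121 = 47.4 Ω

47.4 Ω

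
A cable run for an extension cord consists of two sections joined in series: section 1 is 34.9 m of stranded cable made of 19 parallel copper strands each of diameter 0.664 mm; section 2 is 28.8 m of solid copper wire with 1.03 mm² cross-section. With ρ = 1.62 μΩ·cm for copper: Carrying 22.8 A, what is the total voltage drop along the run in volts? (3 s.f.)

12.3 V

ρ = 1.62 μΩ·cm = 1.62×10^-8 Ω·m
Section 1: A_strand = π(3.3200e-04)² = 3.463e-07 m²; R₁ = ρL/(N·A_s) = (1.62×10^-8)(34.9)/(19×3.463e-07) = 0.08593 Ω
Section 2: A = 1.03 mm² = 1.030e-06 m²
R₂ = (1.62×10^-8)(28.8)/(1.030e-06) = 0.453 Ω
R = R₁ + R₂ = 0.5389 Ω
V = IR = 22.8 × 0.5389 = 12.3 V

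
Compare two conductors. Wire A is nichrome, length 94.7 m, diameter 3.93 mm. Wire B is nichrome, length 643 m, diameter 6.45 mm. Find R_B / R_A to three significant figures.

R ∝ ρL/d², so R_B/R_A = (L_B/L_A) × (d_A/d_B)²
= (643/94.7) × (3.93/6.45)² = 2.52

2.52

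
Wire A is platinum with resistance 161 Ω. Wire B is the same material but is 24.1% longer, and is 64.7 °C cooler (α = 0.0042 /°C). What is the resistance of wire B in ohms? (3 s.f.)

146 Ω

R ∝ ρL/d² with ρ ∝ (1+αΔT), so R_B/R_A = (1 + 24.1/100) × (1 − 0.0042×64.7)
= 1.241 × 0.7283 = 0.9038
R_B = 0.9038 × 161 = 146 Ω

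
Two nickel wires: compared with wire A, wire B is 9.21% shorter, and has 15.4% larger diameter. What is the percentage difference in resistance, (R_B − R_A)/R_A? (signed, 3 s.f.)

R ∝ L/d², so R_B/R_A = (1 − 9.21/100) × (1 + 15.4/100)⁻²
= 0.9079 × 0.7509 = 0.6817
(R_B − R_A)/R_A = 0.6817 − 1 = -31.8%

-31.8%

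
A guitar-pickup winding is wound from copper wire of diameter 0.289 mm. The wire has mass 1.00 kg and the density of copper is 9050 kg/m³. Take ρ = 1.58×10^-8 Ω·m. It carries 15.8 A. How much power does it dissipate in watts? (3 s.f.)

1.01×10^5 W

A = π(d/2)² = π(1.4450e-04 m)² = 6.5597e-08 m²
L = m/(density·A) = 1/(9050×6.5597e-08) = 1684 m
R = ρL/A = (1.58×10^-8)(1684)/(6.5597e-08) = 405.7 Ω
P = I²R = (15.8)² × 405.7 = 1.01×10^5 W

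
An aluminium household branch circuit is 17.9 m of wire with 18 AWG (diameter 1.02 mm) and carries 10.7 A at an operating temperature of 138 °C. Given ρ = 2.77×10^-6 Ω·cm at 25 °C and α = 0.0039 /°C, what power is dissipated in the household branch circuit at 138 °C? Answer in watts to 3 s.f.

ρ = 2.77×10^-6 Ω·cm = 2.77×10^-8 Ω·m
A = π(1.02/2 mm)² = π(5.1000e-04 m)² = 8.171e-07 m²
R₍25₎ = ρL/A = (2.77×10^-8)(17.9)/(8.171e-07) = 0.6068 Ω
R₍138₎ = R₍25₎(1 + αΔT) = 0.6068 × (1 + 0.0039×113) = 0.8742 Ω
P = I²R = (10.7)² × 0.8742 = 100 W

100 W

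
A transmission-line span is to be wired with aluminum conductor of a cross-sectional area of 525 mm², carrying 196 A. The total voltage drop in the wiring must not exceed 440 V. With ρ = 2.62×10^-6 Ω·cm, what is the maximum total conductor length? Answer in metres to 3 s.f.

ρ = 2.62×10^-6 Ω·cm = 2.62×10^-8 Ω·m
A = 525 mm² = 5.250e-04 m²
L_max = V_max·A/(1·ρI) = (440)(5.250e-04)/(2.62×10^-8×196) = 45000 m

45000 m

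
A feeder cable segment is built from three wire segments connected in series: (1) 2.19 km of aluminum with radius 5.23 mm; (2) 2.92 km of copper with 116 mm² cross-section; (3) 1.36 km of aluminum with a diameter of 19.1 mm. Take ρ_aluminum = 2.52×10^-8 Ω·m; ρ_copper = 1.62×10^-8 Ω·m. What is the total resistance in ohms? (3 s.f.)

1.17 Ω

Seg 1: A = πr² = π(5.2300e-03 m)² = 8.593e-05 m²
R_1 = (2.52×10^-8)(2190)/(8.593e-05) = 0.6422 Ω
Seg 2: A = 116 mm² = 1.160e-04 m²
R_2 = (1.62×10^-8)(2920)/(1.160e-04) = 0.4078 Ω
Seg 3: A = π(d/2)² = π(9.5500e-03 m)² = 2.865e-04 m²
R_3 = (2.52×10^-8)(1360)/(2.865e-04) = 0.1196 Ω
R_total = R_1 + R_2 + R_3 = 1.17 Ω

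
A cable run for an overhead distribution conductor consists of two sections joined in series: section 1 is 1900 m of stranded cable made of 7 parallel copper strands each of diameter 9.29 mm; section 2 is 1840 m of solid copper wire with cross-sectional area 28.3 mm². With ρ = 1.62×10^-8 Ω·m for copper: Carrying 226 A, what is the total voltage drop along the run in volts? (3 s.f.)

253 V

Section 1: A_strand = π(4.6450e-03)² = 6.778e-05 m²; R₁ = ρL/(N·A_s) = (1.62×10^-8)(1900)/(7×6.778e-05) = 0.06487 Ω
Section 2: A = 28.3 mm² = 2.830e-05 m²
R₂ = (1.62×10^-8)(1840)/(2.830e-05) = 1.053 Ω
R = R₁ + R₂ = 1.118 Ω
V = IR = 226 × 1.118 = 253 V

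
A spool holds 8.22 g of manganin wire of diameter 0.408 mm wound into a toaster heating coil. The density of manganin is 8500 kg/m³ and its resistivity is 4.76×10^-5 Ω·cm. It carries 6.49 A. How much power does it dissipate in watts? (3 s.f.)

1130 W

ρ = 4.76×10^-5 Ω·cm = 4.76×10^-7 Ω·m
A = π(d/2)² = π(2.0400e-04 m)² = 1.3074e-07 m²
L = m/(density·A) = 0.00822/(8500×1.3074e-07) = 7.397 m
R = ρL/A = (4.76×10^-7)(7.397)/(1.3074e-07) = 26.93 Ω
P = I²R = (6.49)² × 26.93 = 1130 W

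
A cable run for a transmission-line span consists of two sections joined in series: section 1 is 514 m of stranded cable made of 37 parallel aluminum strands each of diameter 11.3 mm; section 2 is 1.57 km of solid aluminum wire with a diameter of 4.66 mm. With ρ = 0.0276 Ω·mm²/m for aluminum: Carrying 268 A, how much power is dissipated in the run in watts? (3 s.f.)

ρ = 0.0276 Ω·mm²/m = 2.76×10^-8 Ω·m
Section 1: A_strand = π(5.6500e-03)² = 1.003e-04 m²; R₁ = ρL/(N·A_s) = (2.76×10^-8)(514)/(37×1.003e-04) = 0.003823 Ω
Section 2: A = π(d/2)² = π(2.3300e-03 m)² = 1.706e-05 m²
R₂ = (2.76×10^-8)(1570)/(1.706e-05) = 2.541 Ω
R = R₁ + R₂ = 2.544 Ω
P = I²R = (268)² × 2.544 = 1.83×10^5 W

1.83×10^5 W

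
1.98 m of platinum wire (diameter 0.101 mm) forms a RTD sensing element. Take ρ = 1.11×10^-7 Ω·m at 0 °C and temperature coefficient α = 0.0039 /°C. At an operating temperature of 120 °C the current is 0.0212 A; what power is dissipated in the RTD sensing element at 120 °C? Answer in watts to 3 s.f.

0.0181 W

A = π(d/2)² = π(5.0500e-05 m)² = 8.012e-09 m²
R₍0₎ = ρL/A = (1.11×10^-7)(1.98)/(8.012e-09) = 27.43 Ω
R₍120₎ = R₍0₎(1 + αΔT) = 27.43 × (1 + 0.0039×120) = 40.27 Ω
P = I²R = (0.0212)² × 40.27 = 0.0181 W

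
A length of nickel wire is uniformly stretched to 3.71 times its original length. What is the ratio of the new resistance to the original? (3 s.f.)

13.8

Volume constant ⇒ A' = A/k with k = 3.71. R' = ρ(kL)/(A/k) = k²R.
Factor = 13.8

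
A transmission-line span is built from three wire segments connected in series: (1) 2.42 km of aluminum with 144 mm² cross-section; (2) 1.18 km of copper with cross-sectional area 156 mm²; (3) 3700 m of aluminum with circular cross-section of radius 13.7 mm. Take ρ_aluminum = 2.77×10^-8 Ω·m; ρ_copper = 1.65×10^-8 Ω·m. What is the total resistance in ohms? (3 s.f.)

0.764 Ω

Seg 1: A = 144 mm² = 1.440e-04 m²
R_1 = (2.77×10^-8)(2420)/(1.440e-04) = 0.4655 Ω
Seg 2: A = 156 mm² = 1.560e-04 m²
R_2 = (1.65×10^-8)(1180)/(1.560e-04) = 0.1248 Ω
Seg 3: A = πr² = π(1.3700e-02 m)² = 5.896e-04 m²
R_3 = (2.77×10^-8)(3700)/(5.896e-04) = 0.1738 Ω
R_total = R_1 + R_2 + R_3 = 0.764 Ω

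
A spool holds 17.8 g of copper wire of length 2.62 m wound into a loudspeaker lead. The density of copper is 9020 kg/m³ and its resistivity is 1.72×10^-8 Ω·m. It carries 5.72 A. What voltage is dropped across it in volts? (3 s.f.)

0.342 V

A = m/(density·L) = 0.0178/(9020×2.62) = 7.5320e-07 m²
R = ρL/A = (1.72×10^-8)(2.62)/(7.5320e-07) = 0.05983 Ω
V = IR = 5.72 × 0.05983 = 0.342 V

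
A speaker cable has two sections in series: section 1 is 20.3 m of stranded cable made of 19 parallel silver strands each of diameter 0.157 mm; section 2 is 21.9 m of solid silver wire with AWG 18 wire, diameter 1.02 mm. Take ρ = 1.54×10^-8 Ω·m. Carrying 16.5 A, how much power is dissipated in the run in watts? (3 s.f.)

Section 1: A_strand = π(7.8500e-05)² = 1.936e-08 m²; R₁ = ρL/(N·A_s) = (1.54×10^-8)(20.3)/(19×1.936e-08) = 0.8499 Ω
Section 2: A = π(1.02/2 mm)² = π(5.1000e-04 m)² = 8.171e-07 m²
R₂ = (1.54×10^-8)(21.9)/(8.171e-07) = 0.4127 Ω
R = R₁ + R₂ = 1.263 Ω
P = I²R = (16.5)² × 1.263 = 344 W

344 W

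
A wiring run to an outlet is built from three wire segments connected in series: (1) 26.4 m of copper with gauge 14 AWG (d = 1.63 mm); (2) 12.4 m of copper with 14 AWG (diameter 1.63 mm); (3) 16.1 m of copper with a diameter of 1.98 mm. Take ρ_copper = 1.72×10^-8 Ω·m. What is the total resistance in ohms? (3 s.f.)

0.410 Ω

Seg 1: A = π(1.63/2 mm)² = π(8.1500e-04 m)² = 2.087e-06 m²
R_1 = (1.72×10^-8)(26.4)/(2.087e-06) = 0.2176 Ω
Seg 2: A = π(1.63/2 mm)² = π(8.1500e-04 m)² = 2.087e-06 m²
R_2 = (1.72×10^-8)(12.4)/(2.087e-06) = 0.1022 Ω
Seg 3: A = π(d/2)² = π(9.9000e-04 m)² = 3.079e-06 m²
R_3 = (1.72×10^-8)(16.1)/(3.079e-06) = 0.08994 Ω
R_total = R_1 + R_2 + R_3 = 0.410 Ω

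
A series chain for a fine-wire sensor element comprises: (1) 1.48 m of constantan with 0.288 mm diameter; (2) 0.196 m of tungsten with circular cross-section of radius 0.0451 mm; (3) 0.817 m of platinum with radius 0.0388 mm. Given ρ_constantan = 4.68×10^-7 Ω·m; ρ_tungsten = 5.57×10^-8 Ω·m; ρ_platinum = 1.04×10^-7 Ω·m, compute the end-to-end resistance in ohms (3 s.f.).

Seg 1: A = π(d/2)² = π(1.4400e-04 m)² = 6.514e-08 m²
R_1 = (4.68×10^-7)(1.48)/(6.514e-08) = 10.63 Ω
Seg 2: A = πr² = π(4.5100e-05 m)² = 6.390e-09 m²
R_2 = (5.57×10^-8)(0.196)/(6.390e-09) = 1.708 Ω
Seg 3: A = πr² = π(3.8800e-05 m)² = 4.729e-09 m²
R_3 = (1.04×10^-7)(0.817)/(4.729e-09) = 17.97 Ω
R_total = R_1 + R_2 + R_3 = 30.3 Ω

30.3 Ω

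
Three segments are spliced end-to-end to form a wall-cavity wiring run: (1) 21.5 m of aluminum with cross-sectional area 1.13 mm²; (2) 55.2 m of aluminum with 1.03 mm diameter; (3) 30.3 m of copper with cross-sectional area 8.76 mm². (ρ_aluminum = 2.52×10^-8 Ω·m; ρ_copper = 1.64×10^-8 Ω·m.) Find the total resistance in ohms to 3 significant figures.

2.21 Ω

Seg 1: A = 1.13 mm² = 1.130e-06 m²
R_1 = (2.52×10^-8)(21.5)/(1.130e-06) = 0.4795 Ω
Seg 2: A = π(d/2)² = π(5.1500e-04 m)² = 8.332e-07 m²
R_2 = (2.52×10^-8)(55.2)/(8.332e-07) = 1.669 Ω
Seg 3: A = 8.76 mm² = 8.760e-06 m²
R_3 = (1.64×10^-8)(30.3)/(8.760e-06) = 0.05673 Ω
R_total = R_1 + R_2 + R_3 = 2.21 Ω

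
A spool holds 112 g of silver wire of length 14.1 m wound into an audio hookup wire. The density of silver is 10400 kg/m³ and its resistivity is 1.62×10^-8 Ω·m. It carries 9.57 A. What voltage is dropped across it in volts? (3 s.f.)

2.86 V

A = m/(density·L) = 0.112/(10400×14.1) = 7.6378e-07 m²
R = ρL/A = (1.62×10^-8)(14.1)/(7.6378e-07) = 0.2991 Ω
V = IR = 9.57 × 0.2991 = 2.86 V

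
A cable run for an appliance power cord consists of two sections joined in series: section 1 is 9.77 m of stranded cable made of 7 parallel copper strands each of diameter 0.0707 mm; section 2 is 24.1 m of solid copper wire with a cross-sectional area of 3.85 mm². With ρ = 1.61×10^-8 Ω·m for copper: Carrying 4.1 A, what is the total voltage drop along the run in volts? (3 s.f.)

Section 1: A_strand = π(3.5350e-05)² = 3.926e-09 m²; R₁ = ρL/(N·A_s) = (1.61×10^-8)(9.77)/(7×3.926e-09) = 5.724 Ω
Section 2: A = 3.85 mm² = 3.850e-06 m²
R₂ = (1.61×10^-8)(24.1)/(3.850e-06) = 0.1008 Ω
R = R₁ + R₂ = 5.825 Ω
V = IR = 4.1 × 5.825 = 23.9 V

23.9 V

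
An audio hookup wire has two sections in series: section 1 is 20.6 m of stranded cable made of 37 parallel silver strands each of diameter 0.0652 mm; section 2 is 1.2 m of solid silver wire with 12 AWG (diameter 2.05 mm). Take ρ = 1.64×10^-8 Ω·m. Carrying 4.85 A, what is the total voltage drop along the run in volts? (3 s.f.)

13.3 V

Section 1: A_strand = π(3.2600e-05)² = 3.339e-09 m²; R₁ = ρL/(N·A_s) = (1.64×10^-8)(20.6)/(37×3.339e-09) = 2.735 Ω
Section 2: A = π(2.05/2 mm)² = π(1.0250e-03 m)² = 3.301e-06 m²
R₂ = (1.64×10^-8)(1.2)/(3.301e-06) = 0.005962 Ω
R = R₁ + R₂ = 2.741 Ω
V = IR = 4.85 × 2.741 = 13.3 V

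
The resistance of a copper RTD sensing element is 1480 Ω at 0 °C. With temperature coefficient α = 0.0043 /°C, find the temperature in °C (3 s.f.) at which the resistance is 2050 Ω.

89.6 °C

R = R₀(1 + α(T − T₀)) ⇒ T = T₀ + (R/R₀ − 1)/α
T = 0 + (2050/1480 − 1)/0.0043 = 0 + (0.3851)/0.0043 = 89.6 °C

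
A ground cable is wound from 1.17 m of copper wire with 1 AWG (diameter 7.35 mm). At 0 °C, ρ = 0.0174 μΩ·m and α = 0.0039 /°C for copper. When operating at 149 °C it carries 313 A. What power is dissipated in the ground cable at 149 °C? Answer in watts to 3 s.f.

ρ = 0.0174 μΩ·m = 1.74×10^-8 Ω·m
A = π(7.35/2 mm)² = π(3.6750e-03 m)² = 4.243e-05 m²
R₍0₎ = ρL/A = (1.74×10^-8)(1.17)/(4.243e-05) = 4.798×10^-4 Ω
R₍149₎ = R₍0₎(1 + αΔT) = 4.798×10^-4 × (1 + 0.0039×149) = 7.586×10^-4 Ω
P = I²R = (313)² × 7.586×10^-4 = 74.3 W

74.3 W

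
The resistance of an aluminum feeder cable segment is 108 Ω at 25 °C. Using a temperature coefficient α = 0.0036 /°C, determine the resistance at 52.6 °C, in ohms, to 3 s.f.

ΔT = 52.6 − 25 = 27.6 °C
R = R₀(1 + αΔT) = 108 × (1 + 0.0036×27.6) = 108 × 1.099 = 119 Ω

119 Ω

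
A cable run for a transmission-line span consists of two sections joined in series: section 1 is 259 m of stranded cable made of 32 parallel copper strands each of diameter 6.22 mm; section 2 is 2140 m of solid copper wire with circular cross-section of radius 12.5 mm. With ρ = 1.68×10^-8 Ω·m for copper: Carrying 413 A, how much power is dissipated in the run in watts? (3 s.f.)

13300 W

Section 1: A_strand = π(3.1100e-03)² = 3.039e-05 m²; R₁ = ρL/(N·A_s) = (1.68×10^-8)(259)/(32×3.039e-05) = 0.004475 Ω
Section 2: A = πr² = π(1.2500e-02 m)² = 4.909e-04 m²
R₂ = (1.68×10^-8)(2140)/(4.909e-04) = 0.07324 Ω
R = R₁ + R₂ = 0.07772 Ω
P = I²R = (413)² × 0.07772 = 13300 W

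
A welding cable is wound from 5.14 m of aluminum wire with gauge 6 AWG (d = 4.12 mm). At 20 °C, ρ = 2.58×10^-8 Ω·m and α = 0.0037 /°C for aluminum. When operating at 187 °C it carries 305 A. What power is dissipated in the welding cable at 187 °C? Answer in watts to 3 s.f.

A = π(4.12/2 mm)² = π(2.0600e-03 m)² = 1.333e-05 m²
R₍20₎ = ρL/A = (2.58×10^-8)(5.14)/(1.333e-05) = 0.009947 Ω
R₍187₎ = R₍20₎(1 + αΔT) = 0.009947 × (1 + 0.0037×167) = 0.01609 Ω
P = I²R = (305)² × 0.01609 = 1500 W

1500 W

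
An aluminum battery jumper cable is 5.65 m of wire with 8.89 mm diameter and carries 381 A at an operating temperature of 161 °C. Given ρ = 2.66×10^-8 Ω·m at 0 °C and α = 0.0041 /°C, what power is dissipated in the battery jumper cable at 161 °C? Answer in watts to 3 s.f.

583 W

A = π(d/2)² = π(4.4450e-03 m)² = 6.207e-05 m²
R₍0₎ = ρL/A = (2.66×10^-8)(5.65)/(6.207e-05) = 0.002421 Ω
R₍161₎ = R₍0₎(1 + αΔT) = 0.002421 × (1 + 0.0041×161) = 0.004019 Ω
P = I²R = (381)² × 0.004019 = 583 W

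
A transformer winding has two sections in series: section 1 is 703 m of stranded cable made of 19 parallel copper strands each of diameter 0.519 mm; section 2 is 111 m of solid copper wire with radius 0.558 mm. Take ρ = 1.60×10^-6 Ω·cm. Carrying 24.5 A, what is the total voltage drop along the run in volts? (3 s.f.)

113 V

ρ = 1.60×10^-6 Ω·cm = 1.60×10^-8 Ω·m
Section 1: A_strand = π(2.5950e-04)² = 2.116e-07 m²; R₁ = ρL/(N·A_s) = (1.60×10^-8)(703)/(19×2.116e-07) = 2.798 Ω
Section 2: A = πr² = π(5.5800e-04 m)² = 9.782e-07 m²
R₂ = (1.60×10^-8)(111)/(9.782e-07) = 1.816 Ω
R = R₁ + R₂ = 4.614 Ω
V = IR = 24.5 × 4.614 = 113 V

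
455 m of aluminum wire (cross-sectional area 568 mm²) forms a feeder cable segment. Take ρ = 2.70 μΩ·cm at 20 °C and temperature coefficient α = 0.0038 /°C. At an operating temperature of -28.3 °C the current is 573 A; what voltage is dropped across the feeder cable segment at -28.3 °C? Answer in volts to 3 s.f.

10.1 V

ρ = 2.70 μΩ·cm = 2.70×10^-8 Ω·m
A = 568 mm² = 5.680e-04 m²
R₍20₎ = ρL/A = (2.70×10^-8)(455)/(5.680e-04) = 0.02163 Ω
R₍-28.3₎ = R₍20₎(1 + αΔT) = 0.02163 × (1 + 0.0038×-48.3) = 0.01766 Ω
V = IR = 573 × 0.01766 = 10.1 V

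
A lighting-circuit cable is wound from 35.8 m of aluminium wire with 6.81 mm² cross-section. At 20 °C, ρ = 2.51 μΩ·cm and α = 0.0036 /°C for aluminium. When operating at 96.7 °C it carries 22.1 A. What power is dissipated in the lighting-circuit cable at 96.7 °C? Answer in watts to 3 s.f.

ρ = 2.51 μΩ·cm = 2.51×10^-8 Ω·m
A = 6.81 mm² = 6.810e-06 m²
R₍20₎ = ρL/A = (2.51×10^-8)(35.8)/(6.810e-06) = 0.132 Ω
R₍96.7₎ = R₍20₎(1 + αΔT) = 0.132 × (1 + 0.0036×76.7) = 0.1684 Ω
P = I²R = (22.1)² × 0.1684 = 82.2 W

82.2 W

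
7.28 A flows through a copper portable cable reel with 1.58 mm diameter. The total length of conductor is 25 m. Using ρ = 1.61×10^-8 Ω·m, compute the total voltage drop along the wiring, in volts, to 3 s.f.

1.49 V

A = π(d/2)² = π(7.9000e-04 m)² = 1.961e-06 m²
R = ρL/A = (1.61×10^-8)(25)/(1.961e-06) = 0.2053 Ω
V = IR = 7.28 × 0.2053 = 1.49 V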